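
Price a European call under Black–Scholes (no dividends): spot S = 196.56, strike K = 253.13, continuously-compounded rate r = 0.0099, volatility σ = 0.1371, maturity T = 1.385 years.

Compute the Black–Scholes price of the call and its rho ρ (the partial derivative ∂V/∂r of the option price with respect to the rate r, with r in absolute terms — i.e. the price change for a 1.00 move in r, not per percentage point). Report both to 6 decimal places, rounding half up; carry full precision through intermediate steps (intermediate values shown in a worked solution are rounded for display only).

price = 1.087096
ρ = 20.398255

σ√T = 0.1371·√1.385 = 0.161348
d₁ = (ln(S/K) + (r+σ²/2)T) / (σ√T) = (ln(196.56/253.13) + (0.0099+0.1371²/2)·1.385) / 0.161348 = (-0.252935 + 0.026728) / 0.161348 = -1.401989
d₂ = d₁ − σ√T = -1.401989 − 0.161348 = -1.563336
e^{−rT} = e^{−0.0099·1.385} = 0.986382
N(d₁) = 0.080459,  N(d₂) = 0.058987
Call price V = S·N(d₁) − K·e^{−rT}·N(d₂) = 15.815078 − 14.727982 = 1.087096
ρ = K·T·e^{−rT}·N(d₂) = 20.398255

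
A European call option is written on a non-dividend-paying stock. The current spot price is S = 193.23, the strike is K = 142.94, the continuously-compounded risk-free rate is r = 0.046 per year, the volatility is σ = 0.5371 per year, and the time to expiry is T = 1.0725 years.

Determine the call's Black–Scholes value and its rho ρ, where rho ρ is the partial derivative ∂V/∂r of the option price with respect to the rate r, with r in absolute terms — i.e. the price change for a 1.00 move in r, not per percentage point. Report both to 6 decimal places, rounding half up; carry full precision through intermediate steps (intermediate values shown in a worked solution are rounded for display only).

σ√T = 0.5371·√1.0725 = 0.556229
d₁ = (ln(S/K) + (r+σ²/2)T) / (σ√T) = (ln(193.23/142.94) + (0.046+0.5371²/2)·1.0725) / 0.556229 = (0.301456 + 0.204030) / 0.556229 = 0.908774
d₂ = d₁ − σ√T = 0.908774 − 0.556229 = 0.352545
e^{−rT} = e^{−0.046·1.0725} = 0.951862
N(d₁) = 0.818265,  N(d₂) = 0.637785
Call price V = S·N(d₁) − K·e^{−rT}·N(d₂) = 158.113405 − 86.776528 = 71.336877
ρ = K·T·e^{−rT}·N(d₂) = 93.067826

price = 71.336877
ρ = 93.067826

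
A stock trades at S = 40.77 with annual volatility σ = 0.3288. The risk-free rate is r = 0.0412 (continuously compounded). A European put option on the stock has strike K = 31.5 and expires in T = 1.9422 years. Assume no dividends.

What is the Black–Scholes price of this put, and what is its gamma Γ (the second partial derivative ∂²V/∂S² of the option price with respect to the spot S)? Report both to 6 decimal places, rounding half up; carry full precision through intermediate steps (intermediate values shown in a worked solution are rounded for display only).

σ√T = 0.3288·√1.9422 = 0.458225
d₁ = (ln(S/K) + (r+σ²/2)T) / (σ√T) = (ln(40.77/31.5) + (0.0412+0.3288²/2)·1.9422) / 0.458225 = (0.257959 + 0.185004) / 0.458225 = 0.966693
d₂ = d₁ − σ√T = 0.966693 − 0.458225 = 0.508468
e^{−rT} = e^{−0.0412·1.9422} = 0.923099
N(−d₁) = 0.166849,  N(−d₂) = 0.305563
Put price V = K·e^{−rT}·N(−d₂) − S·N(−d₁) = 8.885039 − 6.802429 = 2.082610
φ(d₁) = (1/√(2π))·e^{−d₁²/2} = 0.250027
Γ = φ(d₁) / (S·σ·√T) = 0.013383

price = 2.082610
Γ = 0.013383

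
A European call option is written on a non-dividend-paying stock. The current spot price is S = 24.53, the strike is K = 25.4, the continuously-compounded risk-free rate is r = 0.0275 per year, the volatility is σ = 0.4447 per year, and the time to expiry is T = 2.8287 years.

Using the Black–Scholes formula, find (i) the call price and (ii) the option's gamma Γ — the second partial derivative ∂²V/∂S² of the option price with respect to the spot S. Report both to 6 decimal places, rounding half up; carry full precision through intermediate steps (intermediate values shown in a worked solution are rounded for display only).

σ√T = 0.4447·√2.8287 = 0.747929
d₁ = (ln(S/K) + (r+σ²/2)T) / (σ√T) = (ln(24.53/25.4) + (0.0275+0.4447²/2)·2.8287) / 0.747929 = (-0.034852 + 0.357488) / 0.747929 = 0.431372
d₂ = d₁ − σ√T = 0.431372 − 0.747929 = -0.316557
e^{−rT} = e^{−0.0275·2.8287} = 0.925159
N(d₁) = 0.666901,  N(d₂) = 0.375790
Call price V = S·N(d₁) − K·e^{−rT}·N(d₂) = 16.359086 − 8.830705 = 7.528381
φ(d₁) = (1/√(2π))·e^{−d₁²/2} = 0.363499
Γ = φ(d₁) / (S·σ·√T) = 0.019813

price = 7.528381
Γ = 0.019813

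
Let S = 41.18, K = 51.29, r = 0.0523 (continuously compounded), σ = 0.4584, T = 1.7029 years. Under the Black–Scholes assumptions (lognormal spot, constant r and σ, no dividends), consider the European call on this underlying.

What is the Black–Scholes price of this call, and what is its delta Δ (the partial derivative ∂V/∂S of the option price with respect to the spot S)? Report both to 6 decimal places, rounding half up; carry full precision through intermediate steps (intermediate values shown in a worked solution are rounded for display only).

σ√T = 0.4584·√1.7029 = 0.598190
d₁ = (ln(S/K) + (r+σ²/2)T) / (σ√T) = (ln(41.18/51.29) + (0.0523+0.4584²/2)·1.7029) / 0.598190 = (-0.219543 + 0.267977) / 0.598190 = 0.080968
d₂ = d₁ − σ√T = 0.080968 − 0.598190 = -0.517222
e^{−rT} = e^{−0.0523·1.7029} = 0.914789
N(d₁) = 0.532266,  N(d₂) = 0.302501
Call price V = S·N(d₁) − K·e^{−rT}·N(d₂) = 21.918726 − 14.193186 = 7.725539
Δ = N(d₁) = 0.532266

price = 7.725539
Δ = 0.532266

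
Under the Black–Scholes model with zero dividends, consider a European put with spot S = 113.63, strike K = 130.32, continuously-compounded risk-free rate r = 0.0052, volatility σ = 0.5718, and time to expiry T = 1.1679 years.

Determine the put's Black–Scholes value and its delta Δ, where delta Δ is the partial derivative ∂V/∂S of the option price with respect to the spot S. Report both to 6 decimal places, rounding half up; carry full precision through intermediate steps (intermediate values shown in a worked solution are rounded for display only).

σ√T = 0.5718·√1.1679 = 0.617941
d₁ = (ln(S/K) + (r+σ²/2)T) / (σ√T) = (ln(113.63/130.32) + (0.0052+0.5718²/2)·1.1679) / 0.617941 = (-0.137045 + 0.196999) / 0.617941 = 0.097021
d₂ = d₁ − σ√T = 0.097021 − 0.617941 = -0.520920
e^{−rT} = e^{−0.0052·1.1679} = 0.993945
N(−d₁) = 0.461355,  N(−d₂) = 0.698789
Put price V = K·e^{−rT}·N(−d₂) − S·N(−d₁) = 90.514776 − 52.423757 = 38.091019
Δ = −N(−d₁) = -0.461355

price = 38.091019
Δ = -0.461355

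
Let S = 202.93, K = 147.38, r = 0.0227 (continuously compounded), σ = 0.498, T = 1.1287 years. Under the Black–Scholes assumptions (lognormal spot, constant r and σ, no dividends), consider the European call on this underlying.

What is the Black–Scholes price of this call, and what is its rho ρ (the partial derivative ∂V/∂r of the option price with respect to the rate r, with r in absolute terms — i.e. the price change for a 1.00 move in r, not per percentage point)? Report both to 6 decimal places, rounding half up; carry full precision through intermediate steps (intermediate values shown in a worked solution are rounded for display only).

σ√T = 0.498·√1.1287 = 0.529077
d₁ = (ln(S/K) + (r+σ²/2)T) / (σ√T) = (ln(202.93/147.38) + (0.0227+0.498²/2)·1.1287) / 0.529077 = (0.319847 + 0.165583) / 0.529077 = 0.917503
d₂ = d₁ − σ√T = 0.917503 − 0.529077 = 0.388426
e^{−rT} = e^{−0.0227·1.1287} = 0.974704
N(d₁) = 0.820560,  N(d₂) = 0.651150
Call price V = S·N(d₁) − K·e^{−rT}·N(d₂) = 166.516323 − 93.538867 = 72.977455
ρ = K·T·e^{−rT}·N(d₂) = 105.577320

price = 72.977455
ρ = 105.577320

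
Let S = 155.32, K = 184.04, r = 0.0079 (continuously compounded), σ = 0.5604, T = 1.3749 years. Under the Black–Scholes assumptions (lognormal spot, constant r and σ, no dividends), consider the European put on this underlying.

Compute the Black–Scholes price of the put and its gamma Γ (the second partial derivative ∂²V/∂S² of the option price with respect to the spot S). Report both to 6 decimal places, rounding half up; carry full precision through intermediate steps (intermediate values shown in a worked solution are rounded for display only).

price = 58.017852
Γ = 0.003894

σ√T = 0.5604·√1.3749 = 0.657103
d₁ = (ln(S/K) + (r+σ²/2)T) / (σ√T) = (ln(155.32/184.04) + (0.0079+0.5604²/2)·1.3749) / 0.657103 = (-0.169666 + 0.226754) / 0.657103 = 0.086879
d₂ = d₁ − σ√T = 0.086879 − 0.657103 = -0.570224
e^{−rT} = e^{−0.0079·1.3749} = 0.989197
N(−d₁) = 0.465384,  N(−d₂) = 0.715737
Put price V = K·e^{−rT}·N(−d₂) − S·N(−d₁) = 130.301269 − 72.283418 = 58.017852
φ(d₁) = (1/√(2π))·e^{−d₁²/2} = 0.397440
Γ = φ(d₁) / (S·σ·√T) = 0.003894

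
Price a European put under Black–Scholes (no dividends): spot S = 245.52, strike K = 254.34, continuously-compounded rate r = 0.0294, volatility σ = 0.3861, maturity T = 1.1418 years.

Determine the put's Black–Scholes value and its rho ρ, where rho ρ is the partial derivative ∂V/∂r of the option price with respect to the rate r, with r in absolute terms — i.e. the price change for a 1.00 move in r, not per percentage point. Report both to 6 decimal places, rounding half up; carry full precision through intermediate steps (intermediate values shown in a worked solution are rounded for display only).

price = 40.372369
ρ = -163.814754

σ√T = 0.3861·√1.1418 = 0.412567
d₁ = (ln(S/K) + (r+σ²/2)T) / (σ√T) = (ln(245.52/254.34) + (0.0294+0.3861²/2)·1.1418) / 0.412567 = (-0.035294 + 0.118675) / 0.412567 = 0.202103
d₂ = d₁ − σ√T = 0.202103 − 0.412567 = -0.210464
e^{−rT} = e^{−0.0294·1.1418} = 0.966988
N(−d₁) = 0.419918,  N(−d₂) = 0.583347
Put price V = K·e^{−rT}·N(−d₂) − S·N(−d₁) = 143.470620 − 103.098251 = 40.372369
ρ = −K·T·e^{−rT}·N(−d₂) = -163.814754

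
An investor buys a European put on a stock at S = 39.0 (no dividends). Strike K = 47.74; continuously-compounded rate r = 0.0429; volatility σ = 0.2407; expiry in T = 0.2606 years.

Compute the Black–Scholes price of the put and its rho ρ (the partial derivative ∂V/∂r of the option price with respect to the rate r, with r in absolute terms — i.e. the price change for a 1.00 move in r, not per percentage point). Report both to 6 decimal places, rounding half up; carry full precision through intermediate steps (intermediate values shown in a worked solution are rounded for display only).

σ√T = 0.2407·√0.2606 = 0.122875
d₁ = (ln(S/K) + (r+σ²/2)T) / (σ√T) = (ln(39.0/47.74) + (0.0429+0.2407²/2)·0.2606) / 0.122875 = (-0.202208 + 0.018729) / 0.122875 = -1.493218
d₂ = d₁ − σ√T = -1.493218 − 0.122875 = -1.616093
e^{−rT} = e^{−0.0429·0.2606} = 0.988883
N(−d₁) = 0.932310,  N(−d₂) = 0.946963
Put price V = K·e^{−rT}·N(−d₂) − S·N(−d₁) = 44.705411 − 36.360089 = 8.345322
ρ = −K·T·e^{−rT}·N(−d₂) = -11.650230

price = 8.345322
ρ = -11.650230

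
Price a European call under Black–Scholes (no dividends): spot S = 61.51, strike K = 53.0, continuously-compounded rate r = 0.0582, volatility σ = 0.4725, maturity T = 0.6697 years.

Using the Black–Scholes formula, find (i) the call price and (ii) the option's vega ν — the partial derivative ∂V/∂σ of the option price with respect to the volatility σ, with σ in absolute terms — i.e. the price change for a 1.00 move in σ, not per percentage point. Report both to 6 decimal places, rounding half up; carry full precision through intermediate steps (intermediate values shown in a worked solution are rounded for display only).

price = 14.872426
ν = 15.944542

σ√T = 0.4725·√0.6697 = 0.386671
d₁ = (ln(S/K) + (r+σ²/2)T) / (σ√T) = (ln(61.51/53.0) + (0.0582+0.4725²/2)·0.6697) / 0.386671 = (0.148908 + 0.113734) / 0.386671 = 0.679238
d₂ = d₁ − σ√T = 0.679238 − 0.386671 = 0.292566
e^{−rT} = e^{−0.0582·0.6697} = 0.961773
N(d₁) = 0.751506,  N(d₂) = 0.615073
Call price V = S·N(d₁) − K·e^{−rT}·N(d₂) = 46.225157 − 31.352731 = 14.872426
φ(d₁) = (1/√(2π))·e^{−d₁²/2} = 0.316757
ν = S·φ(d₁)·√T = 15.944542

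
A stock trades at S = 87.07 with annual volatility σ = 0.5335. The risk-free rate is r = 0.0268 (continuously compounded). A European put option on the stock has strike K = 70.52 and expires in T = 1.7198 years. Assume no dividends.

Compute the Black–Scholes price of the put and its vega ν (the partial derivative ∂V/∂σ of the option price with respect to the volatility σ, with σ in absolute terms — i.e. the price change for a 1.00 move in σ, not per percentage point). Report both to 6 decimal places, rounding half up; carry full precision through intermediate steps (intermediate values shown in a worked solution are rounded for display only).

σ√T = 0.5335·√1.7198 = 0.699638
d₁ = (ln(S/K) + (r+σ²/2)T) / (σ√T) = (ln(87.07/70.52) + (0.0268+0.5335²/2)·1.7198) / 0.699638 = (0.210816 + 0.290837) / 0.699638 = 0.717018
d₂ = d₁ − σ√T = 0.717018 − 0.699638 = 0.017380
e^{−rT} = e^{−0.0268·1.7198} = 0.954955
N(−d₁) = 0.236681,  N(−d₂) = 0.493067
Put price V = K·e^{−rT}·N(−d₂) − S·N(−d₁) = 33.204806 − 20.607846 = 12.596960
φ(d₁) = (1/√(2π))·e^{−d₁²/2} = 0.308511
ν = S·φ(d₁)·√T = 35.227258

price = 12.596960
ν = 35.227258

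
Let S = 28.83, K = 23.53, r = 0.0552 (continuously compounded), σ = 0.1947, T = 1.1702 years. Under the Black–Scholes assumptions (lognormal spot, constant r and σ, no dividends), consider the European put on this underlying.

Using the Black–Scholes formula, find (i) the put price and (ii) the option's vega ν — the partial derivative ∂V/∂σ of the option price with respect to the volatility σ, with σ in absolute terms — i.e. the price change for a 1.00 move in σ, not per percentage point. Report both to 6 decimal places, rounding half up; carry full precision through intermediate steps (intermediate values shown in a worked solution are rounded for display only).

σ√T = 0.1947·√1.1702 = 0.210618
d₁ = (ln(S/K) + (r+σ²/2)T) / (σ√T) = (ln(28.83/23.53) + (0.0552+0.1947²/2)·1.1702) / 0.210618 = (0.203140 + 0.086775) / 0.210618 = 1.376497
d₂ = d₁ − σ√T = 1.376497 − 0.210618 = 1.165879
e^{−rT} = e^{−0.0552·1.1702} = 0.937447
N(−d₁) = 0.084334,  N(−d₂) = 0.121832
Put price V = K·e^{−rT}·N(−d₂) − S·N(−d₁) = 2.687380 − 2.431347 = 0.256033
φ(d₁) = (1/√(2π))·e^{−d₁²/2} = 0.154693
ν = S·φ(d₁)·√T = 4.824434

price = 0.256033
ν = 4.824434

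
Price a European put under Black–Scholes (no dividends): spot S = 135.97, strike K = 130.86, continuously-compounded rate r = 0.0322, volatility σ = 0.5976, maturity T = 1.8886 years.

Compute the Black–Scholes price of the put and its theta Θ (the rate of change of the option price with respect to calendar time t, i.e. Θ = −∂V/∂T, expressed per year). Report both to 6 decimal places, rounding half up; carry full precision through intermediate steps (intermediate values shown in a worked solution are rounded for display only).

σ√T = 0.5976·√1.8886 = 0.821260
d₁ = (ln(S/K) + (r+σ²/2)T) / (σ√T) = (ln(135.97/130.86) + (0.0322+0.5976²/2)·1.8886) / 0.821260 = (0.038306 + 0.398047) / 0.821260 = 0.531321
d₂ = d₁ − σ√T = 0.531321 − 0.821260 = -0.289938
e^{−rT} = e^{−0.0322·1.8886} = 0.940999
N(−d₁) = 0.297598,  N(−d₂) = 0.614068
Put price V = K·e^{−rT}·N(−d₂) − S·N(−d₁) = 75.615856 − 40.464401 = 35.151455
φ(d₁) = (1/√(2π))·e^{−d₁²/2} = 0.346425
Θ = −S·φ(d₁)·σ/(2√T) + r·K·e^{−rT}·N(−d₂) = −10.241476 + 2.434831 = -7.806645

price = 35.151455
Θ = -7.806645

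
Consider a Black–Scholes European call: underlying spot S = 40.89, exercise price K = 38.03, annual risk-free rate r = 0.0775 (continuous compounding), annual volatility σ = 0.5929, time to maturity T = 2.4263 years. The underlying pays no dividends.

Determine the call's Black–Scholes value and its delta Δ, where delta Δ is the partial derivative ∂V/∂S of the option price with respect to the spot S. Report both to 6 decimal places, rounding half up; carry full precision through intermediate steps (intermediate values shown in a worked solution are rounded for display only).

σ√T = 0.5929·√2.4263 = 0.923536
d₁ = (ln(S/K) + (r+σ²/2)T) / (σ√T) = (ln(40.89/38.03) + (0.0775+0.5929²/2)·2.4263) / 0.923536 = (0.072510 + 0.614497) / 0.923536 = 0.743888
d₂ = d₁ − σ√T = 0.743888 − 0.923536 = -0.179647
e^{−rT} = e^{−0.0775·2.4263} = 0.828583
N(d₁) = 0.771528,  N(d₂) = 0.428715
Call price V = S·N(d₁) − K·e^{−rT}·N(d₂) = 31.547781 − 13.509236 = 18.038545
Δ = N(d₁) = 0.771528

price = 18.038545
Δ = 0.771528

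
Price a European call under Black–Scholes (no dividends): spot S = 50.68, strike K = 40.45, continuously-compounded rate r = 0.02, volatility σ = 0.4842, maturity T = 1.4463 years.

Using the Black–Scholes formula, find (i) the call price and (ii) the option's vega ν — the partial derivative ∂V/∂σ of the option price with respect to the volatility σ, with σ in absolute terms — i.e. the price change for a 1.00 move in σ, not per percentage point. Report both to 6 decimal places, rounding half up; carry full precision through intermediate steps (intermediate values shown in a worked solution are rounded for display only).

price = 16.931709
ν = 18.654561

σ√T = 0.4842·√1.4463 = 0.582310
d₁ = (ln(S/K) + (r+σ²/2)T) / (σ√T) = (ln(50.68/40.45) + (0.02+0.4842²/2)·1.4463) / 0.582310 = (0.225465 + 0.198468) / 0.582310 = 0.728020
d₂ = d₁ − σ√T = 0.728020 − 0.582310 = 0.145710
e^{−rT} = e^{−0.02·1.4463} = 0.971488
N(d₁) = 0.766699,  N(d₂) = 0.557925
Call price V = S·N(d₁) − K·e^{−rT}·N(d₂) = 38.856319 − 21.924610 = 16.931709
φ(d₁) = (1/√(2π))·e^{−d₁²/2} = 0.306069
ν = S·φ(d₁)·√T = 18.654561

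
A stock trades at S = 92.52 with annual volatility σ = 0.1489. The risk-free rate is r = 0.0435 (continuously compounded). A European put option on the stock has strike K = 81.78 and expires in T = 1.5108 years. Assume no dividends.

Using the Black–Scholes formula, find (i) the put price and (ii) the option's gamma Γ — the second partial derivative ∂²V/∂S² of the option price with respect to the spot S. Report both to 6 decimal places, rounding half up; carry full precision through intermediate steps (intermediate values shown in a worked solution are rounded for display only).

price = 1.200951
Γ = 0.012516

σ√T = 0.1489·√1.5108 = 0.183020
d₁ = (ln(S/K) + (r+σ²/2)T) / (σ√T) = (ln(92.52/81.78) + (0.0435+0.1489²/2)·1.5108) / 0.183020 = (0.123392 + 0.082468) / 0.183020 = 1.124796
d₂ = d₁ − σ√T = 1.124796 − 0.183020 = 0.941777
e^{−rT} = e^{−0.0435·1.5108} = 0.936393
N(−d₁) = 0.130338,  N(−d₂) = 0.173154
Put price V = K·e^{−rT}·N(−d₂) − S·N(−d₁) = 13.259793 − 12.058841 = 1.200951
φ(d₁) = (1/√(2π))·e^{−d₁²/2} = 0.211925
Γ = φ(d₁) / (S·σ·√T) = 0.012516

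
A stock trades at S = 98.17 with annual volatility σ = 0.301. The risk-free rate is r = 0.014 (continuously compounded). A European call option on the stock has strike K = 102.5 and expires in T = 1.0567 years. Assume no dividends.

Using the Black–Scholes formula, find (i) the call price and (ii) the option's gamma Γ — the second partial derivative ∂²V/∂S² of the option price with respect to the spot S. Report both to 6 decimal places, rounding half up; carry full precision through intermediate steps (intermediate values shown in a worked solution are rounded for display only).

σ√T = 0.301·√1.0567 = 0.309416
d₁ = (ln(S/K) + (r+σ²/2)T) / (σ√T) = (ln(98.17/102.5) + (0.014+0.301²/2)·1.0567) / 0.309416 = (-0.043162 + 0.062663) / 0.309416 = 0.063024
d₂ = d₁ − σ√T = 0.063024 − 0.309416 = -0.246391
e^{−rT} = e^{−0.014·1.0567} = 0.985315
N(d₁) = 0.525126,  N(d₂) = 0.402690
Call price V = S·N(d₁) − K·e^{−rT}·N(d₂) = 51.551661 − 40.669558 = 10.882104
φ(d₁) = (1/√(2π))·e^{−d₁²/2} = 0.398151
Γ = φ(d₁) / (S·σ·√T) = 0.013108

price = 10.882104
Γ = 0.013108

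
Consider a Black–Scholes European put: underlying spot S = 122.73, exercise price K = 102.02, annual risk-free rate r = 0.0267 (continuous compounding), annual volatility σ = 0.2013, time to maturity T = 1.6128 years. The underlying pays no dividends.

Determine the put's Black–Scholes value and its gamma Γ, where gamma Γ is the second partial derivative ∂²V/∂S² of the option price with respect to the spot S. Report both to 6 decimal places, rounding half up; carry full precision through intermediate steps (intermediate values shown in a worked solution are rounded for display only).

price = 2.842086
Γ = 0.007564

σ√T = 0.2013·√1.6128 = 0.255643
d₁ = (ln(S/K) + (r+σ²/2)T) / (σ√T) = (ln(122.73/102.02) + (0.0267+0.2013²/2)·1.6128) / 0.255643 = (0.184818 + 0.075738) / 0.255643 = 1.019219
d₂ = d₁ − σ√T = 1.019219 − 0.255643 = 0.763576
e^{−rT} = e^{−0.0267·1.6128} = 0.957852
N(−d₁) = 0.154049,  N(−d₂) = 0.222560
Put price V = K·e^{−rT}·N(−d₂) − S·N(−d₁) = 21.748568 − 18.906482 = 2.842086
φ(d₁) = (1/√(2π))·e^{−d₁²/2} = 0.237321
Γ = φ(d₁) / (S·σ·√T) = 0.007564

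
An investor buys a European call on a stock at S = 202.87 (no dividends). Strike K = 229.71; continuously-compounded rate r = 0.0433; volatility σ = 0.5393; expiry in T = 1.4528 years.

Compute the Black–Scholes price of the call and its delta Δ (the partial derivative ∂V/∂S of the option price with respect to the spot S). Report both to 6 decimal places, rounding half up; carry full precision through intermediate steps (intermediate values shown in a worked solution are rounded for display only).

σ√T = 0.5393·√1.4528 = 0.650030
d₁ = (ln(S/K) + (r+σ²/2)T) / (σ√T) = (ln(202.87/229.71) + (0.0433+0.5393²/2)·1.4528) / 0.650030 = (-0.124252 + 0.274176) / 0.650030 = 0.230641
d₂ = d₁ − σ√T = 0.230641 − 0.650030 = -0.419389
e^{−rT} = e^{−0.0433·1.4528} = 0.939032
N(d₁) = 0.591203,  N(d₂) = 0.337466
Call price V = S·N(d₁) − K·e^{−rT}·N(d₂) = 119.937366 − 72.793056 = 47.144309
Δ = N(d₁) = 0.591203

price = 47.144309
Δ = 0.591203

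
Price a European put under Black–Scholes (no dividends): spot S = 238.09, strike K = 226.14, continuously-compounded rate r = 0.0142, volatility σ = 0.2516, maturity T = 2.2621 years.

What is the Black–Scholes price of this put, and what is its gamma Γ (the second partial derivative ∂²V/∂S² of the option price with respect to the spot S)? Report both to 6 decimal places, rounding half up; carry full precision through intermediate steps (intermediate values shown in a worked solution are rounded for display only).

σ√T = 0.2516·√2.2621 = 0.378413
d₁ = (ln(S/K) + (r+σ²/2)T) / (σ√T) = (ln(238.09/226.14) + (0.0142+0.2516²/2)·2.2621) / 0.378413 = (0.051494 + 0.103720) / 0.378413 = 0.410172
d₂ = d₁ − σ√T = 0.410172 − 0.378413 = 0.031759
e^{−rT} = e^{−0.0142·2.2621} = 0.968389
N(−d₁) = 0.340840,  N(−d₂) = 0.487332
Put price V = K·e^{−rT}·N(−d₂) − S·N(−d₁) = 106.721565 − 81.150554 = 25.571011
φ(d₁) = (1/√(2π))·e^{−d₁²/2} = 0.366756
Γ = φ(d₁) / (S·σ·√T) = 0.004071

price = 25.571011
Γ = 0.004071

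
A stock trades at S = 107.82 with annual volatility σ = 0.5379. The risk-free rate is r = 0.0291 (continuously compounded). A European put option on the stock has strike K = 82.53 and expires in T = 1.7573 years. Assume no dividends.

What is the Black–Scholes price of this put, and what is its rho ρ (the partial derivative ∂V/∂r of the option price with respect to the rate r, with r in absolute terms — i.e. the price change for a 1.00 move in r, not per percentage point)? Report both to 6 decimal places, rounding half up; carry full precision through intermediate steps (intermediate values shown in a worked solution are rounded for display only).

σ√T = 0.5379·√1.7573 = 0.713057
d₁ = (ln(S/K) + (r+σ²/2)T) / (σ√T) = (ln(107.82/82.53) + (0.0291+0.5379²/2)·1.7573) / 0.713057 = (0.267301 + 0.305363) / 0.713057 = 0.803111
d₂ = d₁ − σ√T = 0.803111 − 0.713057 = 0.090053
e^{−rT} = e^{−0.0291·1.7573} = 0.950148
N(−d₁) = 0.210955,  N(−d₂) = 0.464122
Put price V = K·e^{−rT}·N(−d₂) − S·N(−d₁) = 36.394490 − 22.745203 = 13.649287
ρ = −K·T·e^{−rT}·N(−d₂) = -63.956036

price = 13.649287
ρ = -63.956036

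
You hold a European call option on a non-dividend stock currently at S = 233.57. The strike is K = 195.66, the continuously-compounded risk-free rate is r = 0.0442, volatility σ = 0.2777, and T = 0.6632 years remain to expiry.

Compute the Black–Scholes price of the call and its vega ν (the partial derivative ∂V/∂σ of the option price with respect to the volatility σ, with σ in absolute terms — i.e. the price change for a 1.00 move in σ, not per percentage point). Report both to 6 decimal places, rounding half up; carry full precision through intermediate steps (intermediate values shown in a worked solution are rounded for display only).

price = 48.217932
ν = 44.837988

σ√T = 0.2777·√0.6632 = 0.226151
d₁ = (ln(S/K) + (r+σ²/2)T) / (σ√T) = (ln(233.57/195.66) + (0.0442+0.2777²/2)·0.6632) / 0.226151 = (0.177103 + 0.054886) / 0.226151 = 1.025815
d₂ = d₁ − σ√T = 1.025815 − 0.226151 = 0.799664
e^{−rT} = e^{−0.0442·0.6632} = 0.971112
N(d₁) = 0.847511,  N(d₂) = 0.788047
Call price V = S·N(d₁) − K·e^{−rT}·N(d₂) = 197.953053 − 149.735121 = 48.217932
φ(d₁) = (1/√(2π))·e^{−d₁²/2} = 0.235726
ν = S·φ(d₁)·√T = 44.837988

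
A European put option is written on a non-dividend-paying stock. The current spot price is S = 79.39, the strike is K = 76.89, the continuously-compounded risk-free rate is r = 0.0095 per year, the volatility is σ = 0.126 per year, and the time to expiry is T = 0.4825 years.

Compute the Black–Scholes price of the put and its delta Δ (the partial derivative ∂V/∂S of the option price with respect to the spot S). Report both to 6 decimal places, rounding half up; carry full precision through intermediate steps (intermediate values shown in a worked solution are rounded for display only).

σ√T = 0.126·√0.4825 = 0.087522
d₁ = (ln(S/K) + (r+σ²/2)T) / (σ√T) = (ln(79.39/76.89) + (0.0095+0.126²/2)·0.4825) / 0.087522 = (0.031997 + 0.008414) / 0.087522 = 0.461715
d₂ = d₁ − σ√T = 0.461715 − 0.087522 = 0.374193
e^{−rT} = e^{−0.0095·0.4825} = 0.995427
N(−d₁) = 0.322143,  N(−d₂) = 0.354130
Put price V = K·e^{−rT}·N(−d₂) − S·N(−d₁) = 27.104564 − 25.574915 = 1.529648
Δ = −N(−d₁) = -0.322143

price = 1.529648
Δ = -0.322143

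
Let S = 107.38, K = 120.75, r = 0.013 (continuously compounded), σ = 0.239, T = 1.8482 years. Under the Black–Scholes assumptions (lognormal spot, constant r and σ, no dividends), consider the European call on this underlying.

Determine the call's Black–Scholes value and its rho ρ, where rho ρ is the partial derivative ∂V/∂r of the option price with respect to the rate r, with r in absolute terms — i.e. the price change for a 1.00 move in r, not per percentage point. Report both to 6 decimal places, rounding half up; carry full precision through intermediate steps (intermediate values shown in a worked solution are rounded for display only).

price = 9.873729
ρ = 71.129150

σ√T = 0.239·√1.8482 = 0.324917
d₁ = (ln(S/K) + (r+σ²/2)T) / (σ√T) = (ln(107.38/120.75) + (0.013+0.239²/2)·1.8482) / 0.324917 = (-0.117348 + 0.076812) / 0.324917 = -0.124759
d₂ = d₁ − σ√T = -0.124759 − 0.324917 = -0.449676
e^{−rT} = e^{−0.013·1.8482} = 0.976260
N(d₁) = 0.450357,  N(d₂) = 0.326472
Call price V = S·N(d₁) − K·e^{−rT}·N(d₂) = 48.359364 − 38.485635 = 9.873729
ρ = K·T·e^{−rT}·N(d₂) = 71.129150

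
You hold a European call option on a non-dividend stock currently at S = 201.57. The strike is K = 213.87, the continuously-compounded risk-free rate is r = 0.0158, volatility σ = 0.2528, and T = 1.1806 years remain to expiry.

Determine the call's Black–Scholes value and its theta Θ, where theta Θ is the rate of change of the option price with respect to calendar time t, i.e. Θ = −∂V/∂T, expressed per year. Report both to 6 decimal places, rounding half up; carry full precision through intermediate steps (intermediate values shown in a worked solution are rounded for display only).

σ√T = 0.2528·√1.1806 = 0.274681
d₁ = (ln(S/K) + (r+σ²/2)T) / (σ√T) = (ln(201.57/213.87) + (0.0158+0.2528²/2)·1.1806) / 0.274681 = (-0.059232 + 0.056378) / 0.274681 = -0.010388
d₂ = d₁ − σ√T = -0.010388 − 0.274681 = -0.285069
e^{−rT} = e^{−0.0158·1.1806} = 0.981519
N(d₁) = 0.495856,  N(d₂) = 0.387796
Call price V = S·N(d₁) − K·e^{−rT}·N(d₂) = 99.949673 − 81.405129 = 18.544544
φ(d₁) = (1/√(2π))·e^{−d₁²/2} = 0.398921
Θ = −S·φ(d₁)·σ/(2√T) − r·K·e^{−rT}·N(d₂) = −9.354234 − 1.286201 = -10.640435

price = 18.544544
Θ = -10.640435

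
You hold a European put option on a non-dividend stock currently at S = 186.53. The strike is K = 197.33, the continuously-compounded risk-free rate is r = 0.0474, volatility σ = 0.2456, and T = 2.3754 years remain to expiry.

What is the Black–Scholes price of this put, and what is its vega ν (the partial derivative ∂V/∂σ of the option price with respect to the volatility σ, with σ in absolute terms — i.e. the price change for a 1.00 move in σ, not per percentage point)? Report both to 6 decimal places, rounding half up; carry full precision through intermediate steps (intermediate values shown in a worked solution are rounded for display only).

σ√T = 0.2456·√2.3754 = 0.378527
d₁ = (ln(S/K) + (r+σ²/2)T) / (σ√T) = (ln(186.53/197.33) + (0.0474+0.2456²/2)·2.3754) / 0.378527 = (-0.056285 + 0.184235) / 0.378527 = 0.338021
d₂ = d₁ − σ√T = 0.338021 − 0.378527 = -0.040506
e^{−rT} = e^{−0.0474·2.3754} = 0.893513
N(−d₁) = 0.367674,  N(−d₂) = 0.516155
Put price V = K·e^{−rT}·N(−d₂) − S·N(−d₁) = 91.006943 − 68.582199 = 22.424745
φ(d₁) = (1/√(2π))·e^{−d₁²/2} = 0.376790
ν = S·φ(d₁)·√T = 108.321917

price = 22.424745
ν = 108.321917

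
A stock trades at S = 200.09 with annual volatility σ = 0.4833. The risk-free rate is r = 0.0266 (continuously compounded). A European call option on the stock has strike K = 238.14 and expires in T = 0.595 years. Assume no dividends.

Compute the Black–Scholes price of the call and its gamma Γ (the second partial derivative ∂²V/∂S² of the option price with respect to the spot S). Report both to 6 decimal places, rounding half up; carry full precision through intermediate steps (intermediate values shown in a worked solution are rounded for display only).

σ√T = 0.4833·√0.595 = 0.372799
d₁ = (ln(S/K) + (r+σ²/2)T) / (σ√T) = (ln(200.09/238.14) + (0.0266+0.4833²/2)·0.595) / 0.372799 = (-0.174091 + 0.085317) / 0.372799 = -0.238130
d₂ = d₁ − σ√T = -0.238130 − 0.372799 = -0.610930
e^{−rT} = e^{−0.0266·0.595} = 0.984298
N(d₁) = 0.405890,  N(d₂) = 0.270623
Call price V = S·N(d₁) − K·e^{−rT}·N(d₂) = 81.214554 − 63.434231 = 17.780323
φ(d₁) = (1/√(2π))·e^{−d₁²/2} = 0.387790
Γ = φ(d₁) / (S·σ·√T) = 0.005199

price = 17.780323
Γ = 0.005199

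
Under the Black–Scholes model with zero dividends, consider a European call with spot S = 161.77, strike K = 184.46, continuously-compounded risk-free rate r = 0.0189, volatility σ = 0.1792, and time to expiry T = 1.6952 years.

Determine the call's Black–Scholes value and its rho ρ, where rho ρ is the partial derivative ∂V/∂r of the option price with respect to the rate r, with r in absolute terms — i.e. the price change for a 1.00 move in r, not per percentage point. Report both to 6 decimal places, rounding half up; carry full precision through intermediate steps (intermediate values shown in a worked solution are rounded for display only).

price = 8.770488
ρ = 89.016362

σ√T = 0.1792·√1.6952 = 0.233318
d₁ = (ln(S/K) + (r+σ²/2)T) / (σ√T) = (ln(161.77/184.46) + (0.0189+0.1792²/2)·1.6952) / 0.233318 = (-0.131257 + 0.059258) / 0.233318 = -0.308588
d₂ = d₁ − σ√T = -0.308588 − 0.233318 = -0.541906
e^{−rT} = e^{−0.0189·1.6952} = 0.968469
N(d₁) = 0.378818,  N(d₂) = 0.293942
Call price V = S·N(d₁) − K·e^{−rT}·N(d₂) = 61.281319 − 52.510832 = 8.770488
ρ = K·T·e^{−rT}·N(d₂) = 89.016362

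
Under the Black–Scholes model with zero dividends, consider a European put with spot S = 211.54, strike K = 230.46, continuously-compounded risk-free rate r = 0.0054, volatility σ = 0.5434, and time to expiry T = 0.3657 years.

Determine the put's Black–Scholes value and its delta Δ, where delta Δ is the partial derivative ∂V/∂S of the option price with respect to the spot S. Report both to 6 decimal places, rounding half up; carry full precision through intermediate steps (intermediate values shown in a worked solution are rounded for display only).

σ√T = 0.5434·√0.3657 = 0.328611
d₁ = (ln(S/K) + (r+σ²/2)T) / (σ√T) = (ln(211.54/230.46) + (0.0054+0.5434²/2)·0.3657) / 0.328611 = (-0.085663 + 0.055967) / 0.328611 = -0.090368
d₂ = d₁ − σ√T = -0.090368 − 0.328611 = -0.418979
e^{−rT} = e^{−0.0054·0.3657} = 0.998027
N(−d₁) = 0.536002,  N(−d₂) = 0.662384
Put price V = K·e^{−rT}·N(−d₂) − S·N(−d₁) = 152.351895 − 113.385968 = 38.965927
Δ = −N(−d₁) = -0.536002

price = 38.965927
Δ = -0.536002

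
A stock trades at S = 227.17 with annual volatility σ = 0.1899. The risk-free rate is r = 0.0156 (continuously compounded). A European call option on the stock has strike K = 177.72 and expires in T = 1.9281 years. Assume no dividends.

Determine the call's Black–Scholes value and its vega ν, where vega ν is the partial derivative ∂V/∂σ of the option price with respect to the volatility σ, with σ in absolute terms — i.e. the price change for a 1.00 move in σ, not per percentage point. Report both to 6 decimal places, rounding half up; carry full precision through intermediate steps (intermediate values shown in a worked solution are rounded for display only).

price = 58.681621
ν = 62.959004

σ√T = 0.1899·√1.9281 = 0.263688
d₁ = (ln(S/K) + (r+σ²/2)T) / (σ√T) = (ln(227.17/177.72) + (0.0156+0.1899²/2)·1.9281) / 0.263688 = (0.245489 + 0.064844) / 0.263688 = 1.176897
d₂ = d₁ − σ√T = 1.176897 − 0.263688 = 0.913210
e^{−rT} = e^{−0.0156·1.9281} = 0.970369
N(d₁) = 0.880382,  N(d₂) = 0.819434
Call price V = S·N(d₁) − K·e^{−rT}·N(d₂) = 199.996331 − 141.314710 = 58.681621
φ(d₁) = (1/√(2π))·e^{−d₁²/2} = 0.199592
ν = S·φ(d₁)·√T = 62.959004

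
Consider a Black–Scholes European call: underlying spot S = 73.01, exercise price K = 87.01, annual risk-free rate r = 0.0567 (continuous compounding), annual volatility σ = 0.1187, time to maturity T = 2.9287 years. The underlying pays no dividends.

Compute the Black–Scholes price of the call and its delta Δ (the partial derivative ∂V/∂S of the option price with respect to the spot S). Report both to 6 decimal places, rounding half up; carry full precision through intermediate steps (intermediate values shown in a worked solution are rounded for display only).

price = 5.597011
Δ = 0.522108

σ√T = 0.1187·√2.9287 = 0.203137
d₁ = (ln(S/K) + (r+σ²/2)T) / (σ√T) = (ln(73.01/87.01) + (0.0567+0.1187²/2)·2.9287) / 0.203137 = (-0.175427 + 0.186690) / 0.203137 = 0.055445
d₂ = d₁ − σ√T = 0.055445 − 0.203137 = -0.147692
e^{−rT} = e^{−0.0567·2.9287} = 0.846998
N(d₁) = 0.522108,  N(d₂) = 0.441293
Call price V = S·N(d₁) − K·e^{−rT}·N(d₂) = 38.119105 − 32.522093 = 5.597011
Δ = N(d₁) = 0.522108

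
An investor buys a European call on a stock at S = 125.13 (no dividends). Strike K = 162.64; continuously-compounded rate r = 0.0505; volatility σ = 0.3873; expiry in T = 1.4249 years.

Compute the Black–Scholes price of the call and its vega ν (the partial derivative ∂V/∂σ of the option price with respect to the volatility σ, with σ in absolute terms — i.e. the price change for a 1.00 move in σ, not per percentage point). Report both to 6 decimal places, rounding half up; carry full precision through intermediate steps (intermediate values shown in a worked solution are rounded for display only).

σ√T = 0.3873·√1.4249 = 0.462317
d₁ = (ln(S/K) + (r+σ²/2)T) / (σ√T) = (ln(125.13/162.64) + (0.0505+0.3873²/2)·1.4249) / 0.462317 = (-0.262186 + 0.178826) / 0.462317 = -0.180309
d₂ = d₁ − σ√T = -0.180309 − 0.462317 = -0.642626
e^{−rT} = e^{−0.0505·1.4249} = 0.930570
N(d₁) = 0.428455,  N(d₂) = 0.260233
Call price V = S·N(d₁) − K·e^{−rT}·N(d₂) = 53.612550 − 39.385787 = 14.226763
φ(d₁) = (1/√(2π))·e^{−d₁²/2} = 0.392510
ν = S·φ(d₁)·√T = 58.627843

price = 14.226763
ν = 58.627843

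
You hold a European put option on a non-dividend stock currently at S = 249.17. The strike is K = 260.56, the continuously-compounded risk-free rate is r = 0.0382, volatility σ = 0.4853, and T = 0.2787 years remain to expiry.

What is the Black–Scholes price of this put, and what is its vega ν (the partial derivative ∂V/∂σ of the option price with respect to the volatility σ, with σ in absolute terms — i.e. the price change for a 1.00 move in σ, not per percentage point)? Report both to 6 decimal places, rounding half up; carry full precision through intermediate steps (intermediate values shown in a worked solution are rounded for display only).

price = 30.379740
ν = 52.477034

σ√T = 0.4853·√0.2787 = 0.256200
d₁ = (ln(S/K) + (r+σ²/2)T) / (σ√T) = (ln(249.17/260.56) + (0.0382+0.4853²/2)·0.2787) / 0.256200 = (-0.044698 + 0.043466) / 0.256200 = -0.004810
d₂ = d₁ − σ√T = -0.004810 − 0.256200 = -0.261010
e^{−rT} = e^{−0.0382·0.2787} = 0.989410
N(−d₁) = 0.501919,  N(−d₂) = 0.602957
Put price V = K·e^{−rT}·N(−d₂) − S·N(−d₁) = 155.442850 − 125.063110 = 30.379740
φ(d₁) = (1/√(2π))·e^{−d₁²/2} = 0.398938
ν = S·φ(d₁)·√T = 52.477034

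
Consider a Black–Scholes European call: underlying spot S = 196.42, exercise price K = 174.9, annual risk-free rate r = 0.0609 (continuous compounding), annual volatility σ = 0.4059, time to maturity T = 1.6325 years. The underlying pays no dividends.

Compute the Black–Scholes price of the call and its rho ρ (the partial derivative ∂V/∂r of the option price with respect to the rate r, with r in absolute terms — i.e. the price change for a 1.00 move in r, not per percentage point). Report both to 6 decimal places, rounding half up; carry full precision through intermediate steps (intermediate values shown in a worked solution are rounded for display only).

σ√T = 0.4059·√1.6325 = 0.518616
d₁ = (ln(S/K) + (r+σ²/2)T) / (σ√T) = (ln(196.42/174.9) + (0.0609+0.4059²/2)·1.6325) / 0.518616 = (0.116041 + 0.233900) / 0.518616 = 0.674760
d₂ = d₁ − σ√T = 0.674760 − 0.518616 = 0.156144
e^{−rT} = e^{−0.0609·1.6325} = 0.905363
N(d₁) = 0.750086,  N(d₂) = 0.562040
Call price V = S·N(d₁) − K·e^{−rT}·N(d₂) = 147.331877 − 88.997977 = 58.333900
ρ = K·T·e^{−rT}·N(d₂) = 145.289198

price = 58.333900
ρ = 145.289198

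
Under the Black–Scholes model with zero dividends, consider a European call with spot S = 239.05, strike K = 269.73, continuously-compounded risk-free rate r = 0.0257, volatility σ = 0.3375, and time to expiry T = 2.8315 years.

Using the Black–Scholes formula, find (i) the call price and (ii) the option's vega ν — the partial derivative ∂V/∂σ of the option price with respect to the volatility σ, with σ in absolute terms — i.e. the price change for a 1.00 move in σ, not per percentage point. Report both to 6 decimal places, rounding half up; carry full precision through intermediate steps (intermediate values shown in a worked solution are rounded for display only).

price = 49.069982
ν = 157.313824

σ√T = 0.3375·√2.8315 = 0.567913
d₁ = (ln(S/K) + (r+σ²/2)T) / (σ√T) = (ln(239.05/269.73) + (0.0257+0.3375²/2)·2.8315) / 0.567913 = (-0.120749 + 0.234032) / 0.567913 = 0.199473
d₂ = d₁ − σ√T = 0.199473 − 0.567913 = -0.368440
e^{−rT} = e^{−0.0257·2.8315} = 0.929815
N(d₁) = 0.579054,  N(d₂) = 0.356273
Call price V = S·N(d₁) − K·e^{−rT}·N(d₂) = 138.422805 − 89.352823 = 49.069982
φ(d₁) = (1/√(2π))·e^{−d₁²/2} = 0.391084
ν = S·φ(d₁)·√T = 157.313824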